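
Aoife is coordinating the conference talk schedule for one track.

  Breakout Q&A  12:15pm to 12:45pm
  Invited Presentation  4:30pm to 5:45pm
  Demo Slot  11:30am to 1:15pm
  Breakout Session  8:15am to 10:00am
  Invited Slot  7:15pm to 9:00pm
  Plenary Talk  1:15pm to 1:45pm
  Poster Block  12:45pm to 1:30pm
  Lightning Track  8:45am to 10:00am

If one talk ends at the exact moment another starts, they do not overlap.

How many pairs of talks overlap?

Sorted by start: Breakout Session, Lightning Track, Demo Slot, Breakout Q&A, Poster Block, Plenary Talk, Invited Presentation, Invited Slot.
Lightning Track starts before Breakout Session ends → Breakout Session and Lightning Track overlap.
Demo Slot starts after Breakout Session ends, so Breakout Session has no further overlaps.
Demo Slot starts after Lightning Track ends, so Lightning Track has no further overlaps.
Breakout Q&A starts before Demo Slot ends → Demo Slot and Breakout Q&A overlap.
Poster Block starts before Demo Slot ends → Demo Slot and Poster Block overlap.
Plenary Talk starts exactly when Demo Slot ends (back-to-back, no overlap), so Demo Slot has no further overlaps.
Poster Block starts exactly when Breakout Q&A ends (back-to-back, no overlap), so Breakout Q&A has no further overlaps.
Plenary Talk starts before Poster Block ends → Poster Block and Plenary Talk overlap.
Invited Presentation starts after Poster Block ends, so Poster Block has no further overlaps.
Invited Presentation starts after Plenary Talk ends, so Plenary Talk has no further overlaps.
Invited Slot starts after Invited Presentation ends.
Overlapping pairs: Breakout Q&A & Demo Slot, Breakout Session & Lightning Track, Demo Slot & Poster Block, Plenary Talk & Poster Block — 4 in total.

4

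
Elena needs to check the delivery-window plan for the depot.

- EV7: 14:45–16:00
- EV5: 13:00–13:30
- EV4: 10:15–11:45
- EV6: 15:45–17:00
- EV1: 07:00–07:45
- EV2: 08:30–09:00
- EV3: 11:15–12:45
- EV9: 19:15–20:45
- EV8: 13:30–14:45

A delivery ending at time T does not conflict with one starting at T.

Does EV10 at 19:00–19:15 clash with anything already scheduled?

EV1: ends 07:45 at or before EV10 starts 19:00 → clear.
EV2: ends 09:00 at or before EV10 starts 19:00 → clear.
EV4: ends 11:45 at or before EV10 starts 19:00 → clear.
EV3: ends 12:45 at or before EV10 starts 19:00 → clear.
EV5: ends 13:30 at or before EV10 starts 19:00 → clear.
EV8: ends 14:45 at or before EV10 starts 19:00 → clear.
EV7: ends 16:00 at or before EV10 starts 19:00 → clear.
EV6: ends 17:00 at or before EV10 starts 19:00 → clear.
EV9: starts 19:15 at or after EV10 ends 19:15 → clear.

No — it doesn't clash with anything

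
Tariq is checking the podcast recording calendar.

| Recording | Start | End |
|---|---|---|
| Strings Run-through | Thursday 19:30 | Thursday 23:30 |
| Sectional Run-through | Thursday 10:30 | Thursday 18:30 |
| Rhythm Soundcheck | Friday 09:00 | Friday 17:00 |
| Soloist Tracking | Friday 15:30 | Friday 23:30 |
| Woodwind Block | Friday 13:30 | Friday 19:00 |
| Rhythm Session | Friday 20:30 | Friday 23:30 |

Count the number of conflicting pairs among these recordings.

Check each pair: they overlap iff neither finishes before the other starts.
Sorted by start: Sectional Run-through, Strings Run-through, Rhythm Soundcheck, Woodwind Block, Soloist Tracking, Rhythm Session.
Strings Run-through starts after Sectional Run-through ends — done with Sectional Run-through.
Rhythm Soundcheck starts after Strings Run-through ends — done with Strings Run-through.
Woodwind Block starts before Rhythm Soundcheck ends → Rhythm Soundcheck and Woodwind Block overlap.
Soloist Tracking starts before Rhythm Soundcheck ends → Rhythm Soundcheck and Soloist Tracking overlap.
Rhythm Session starts after Rhythm Soundcheck ends.
Soloist Tracking starts before Woodwind Block ends → Woodwind Block and Soloist Tracking overlap.
Rhythm Session starts after Woodwind Block ends.
Rhythm Session starts before Soloist Tracking ends → Soloist Tracking and Rhythm Session overlap.
Overlapping pairs: Rhythm Session & Soloist Tracking, Rhythm Soundcheck & Soloist Tracking, Rhythm Soundcheck & Woodwind Block, Soloist Tracking & Woodwind Block — 4 in total.

4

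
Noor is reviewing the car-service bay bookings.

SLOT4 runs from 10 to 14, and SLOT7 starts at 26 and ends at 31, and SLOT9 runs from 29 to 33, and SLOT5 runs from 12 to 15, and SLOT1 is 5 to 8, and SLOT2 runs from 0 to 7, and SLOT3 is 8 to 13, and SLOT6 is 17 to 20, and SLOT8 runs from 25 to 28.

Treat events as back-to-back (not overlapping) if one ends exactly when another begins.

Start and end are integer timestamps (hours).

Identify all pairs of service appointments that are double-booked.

Check each pair: they overlap iff neither finishes before the other starts.
Sorted by start: SLOT2, SLOT1, SLOT3, SLOT4, SLOT5, SLOT6, SLOT8, SLOT7, SLOT9.
SLOT1 starts before SLOT2 ends → SLOT2 and SLOT1 overlap.
SLOT3 starts after SLOT2 ends, so SLOT2 has no further overlaps.
SLOT3 starts exactly when SLOT1 ends (back-to-back, no overlap), so SLOT1 has no further overlaps.
SLOT4 starts before SLOT3 ends → SLOT3 and SLOT4 overlap.
SLOT5 starts before SLOT3 ends → SLOT3 and SLOT5 overlap.
SLOT6 starts after SLOT3 ends, so SLOT3 has no further overlaps.
SLOT5 starts before SLOT4 ends → SLOT4 and SLOT5 overlap.
SLOT6 starts after SLOT4 ends, so SLOT4 has no further overlaps.
SLOT6 starts after SLOT5 ends, so SLOT5 has no further overlaps.
SLOT8 starts after SLOT6 ends, so SLOT6 has no further overlaps.
SLOT7 starts before SLOT8 ends → SLOT8 and SLOT7 overlap.
SLOT9 starts after SLOT8 ends.
SLOT9 starts before SLOT7 ends → SLOT7 and SLOT9 overlap.

SLOT1 & SLOT2, SLOT3 & SLOT4, SLOT3 & SLOT5, SLOT4 & SLOT5, SLOT7 & SLOT8, SLOT7 & SLOT9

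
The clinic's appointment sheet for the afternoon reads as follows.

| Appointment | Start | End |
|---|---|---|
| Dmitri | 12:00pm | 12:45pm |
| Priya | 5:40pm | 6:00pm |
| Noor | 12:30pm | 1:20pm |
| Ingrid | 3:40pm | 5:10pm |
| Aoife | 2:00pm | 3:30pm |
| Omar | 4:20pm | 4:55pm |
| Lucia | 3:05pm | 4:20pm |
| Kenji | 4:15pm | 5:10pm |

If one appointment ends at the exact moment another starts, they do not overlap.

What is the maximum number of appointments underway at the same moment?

3

Sweep the timeline, counting +1 at each start and −1 at each end (ends before starts at a tie):
12:00pm start Dmitri → 1
12:30pm start Noor → 2
12:45pm end Dmitri → 1
1:20pm end Noor → 0
2:00pm start Aoife → 1
3:05pm start Lucia → 2
3:30pm end Aoife → 1
3:40pm start Ingrid → 2
4:15pm start Kenji → 3
4:20pm end Lucia → 2
4:20pm start Omar → 3
4:55pm end Omar → 2
5:10pm end Ingrid → 1
5:10pm end Kenji → 0
5:40pm start Priya → 1
6:00pm end Priya → 0
Peak is 3, at 4:15pm (Ingrid, Kenji, Lucia).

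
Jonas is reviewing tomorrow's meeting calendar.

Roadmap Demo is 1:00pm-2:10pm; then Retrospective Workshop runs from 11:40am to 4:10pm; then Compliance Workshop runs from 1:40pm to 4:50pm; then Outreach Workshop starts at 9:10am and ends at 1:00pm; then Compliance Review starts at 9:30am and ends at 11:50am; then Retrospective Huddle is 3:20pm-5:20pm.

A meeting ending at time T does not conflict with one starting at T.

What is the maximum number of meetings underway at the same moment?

3

Sort all start/end points and keep a running count:
9:10am start Outreach Workshop → 1
9:30am start Compliance Review → 2
11:40am start Retrospective Workshop → 3
11:50am end Compliance Review → 2
1:00pm end Outreach Workshop → 1
1:00pm start Roadmap Demo → 2
1:40pm start Compliance Workshop → 3
2:10pm end Roadmap Demo → 2
3:20pm start Retrospective Huddle → 3
4:10pm end Retrospective Workshop → 2
4:50pm end Compliance Workshop → 1
5:20pm end Retrospective Huddle → 0
Peak is 3, at 11:40am (Compliance Review, Outreach Workshop, Retrospective Workshop).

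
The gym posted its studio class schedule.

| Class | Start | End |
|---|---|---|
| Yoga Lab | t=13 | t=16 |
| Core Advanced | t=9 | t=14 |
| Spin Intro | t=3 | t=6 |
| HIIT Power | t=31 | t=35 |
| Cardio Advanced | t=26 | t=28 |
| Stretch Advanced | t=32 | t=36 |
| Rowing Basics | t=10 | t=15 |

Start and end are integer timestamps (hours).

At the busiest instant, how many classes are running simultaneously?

3

Sort all start/end points and keep a running count:
t=3 start Spin Intro → 1
t=6 end Spin Intro → 0
t=9 start Core Advanced → 1
t=10 start Rowing Basics → 2
t=13 start Yoga Lab → 3
t=14 end Core Advanced → 2
t=15 end Rowing Basics → 1
t=16 end Yoga Lab → 0
t=26 start Cardio Advanced → 1
t=28 end Cardio Advanced → 0
t=31 start HIIT Power → 1
t=32 start Stretch Advanced → 2
t=35 end HIIT Power → 1
t=36 end Stretch Advanced → 0
Peak is 3, at t=13 (Core Advanced, Rowing Basics, Yoga Lab).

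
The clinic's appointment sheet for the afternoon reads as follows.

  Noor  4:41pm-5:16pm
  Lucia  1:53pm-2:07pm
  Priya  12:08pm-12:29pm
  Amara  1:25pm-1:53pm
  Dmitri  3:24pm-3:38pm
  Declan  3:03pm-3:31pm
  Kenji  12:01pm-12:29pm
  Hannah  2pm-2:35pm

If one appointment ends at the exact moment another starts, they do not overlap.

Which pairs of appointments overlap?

Sorted by start: Kenji, Priya, Amara, Lucia, Hannah, Declan, Dmitri, Noor.
Priya starts before Kenji ends → Kenji and Priya overlap.
Amara starts after Kenji ends, so nothing later overlaps Kenji either.
Amara starts after Priya ends, so nothing later overlaps Priya either.
Lucia starts exactly when Amara ends (back-to-back, no overlap), so nothing later overlaps Amara either.
Hannah starts before Lucia ends → Lucia and Hannah overlap.
Declan starts after Lucia ends, so nothing later overlaps Lucia either.
Declan starts after Hannah ends, so nothing later overlaps Hannah either.
Dmitri starts before Declan ends → Declan and Dmitri overlap.
Noor starts after Declan ends.
Noor starts after Dmitri ends.

Declan & Dmitri, Hannah & Lucia, Kenji & Priya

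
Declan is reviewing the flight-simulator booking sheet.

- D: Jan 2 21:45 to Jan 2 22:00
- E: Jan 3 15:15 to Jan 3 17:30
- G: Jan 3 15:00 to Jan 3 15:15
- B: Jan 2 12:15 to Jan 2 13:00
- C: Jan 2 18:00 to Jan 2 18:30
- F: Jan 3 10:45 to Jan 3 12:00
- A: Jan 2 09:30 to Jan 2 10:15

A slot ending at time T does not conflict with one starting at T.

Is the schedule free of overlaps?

Sorted by start: A, B, C, D, F, G, E.
B starts after A ends — done with A.
C starts after B ends — done with B.
D starts after C ends — done with C.
F starts after D ends — done with D.
G starts after F ends — done with F.
E starts exactly when G ends (back-to-back, no overlap).
Every pair is clear; the schedule has no overlaps.

Yes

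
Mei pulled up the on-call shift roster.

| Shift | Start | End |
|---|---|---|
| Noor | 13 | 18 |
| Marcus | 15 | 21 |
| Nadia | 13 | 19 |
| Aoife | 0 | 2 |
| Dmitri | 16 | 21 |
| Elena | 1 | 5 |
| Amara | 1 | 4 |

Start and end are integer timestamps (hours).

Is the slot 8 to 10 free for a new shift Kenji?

Yes — the slot is free

Aoife: ends 2 at or before Kenji starts 8 → clear.
Elena: ends 5 at or before Kenji starts 8 → clear.
Amara: ends 4 at or before Kenji starts 8 → clear.
Noor: starts 13 at or after Kenji ends 10 → clear.
Nadia: starts 13 at or after Kenji ends 10 → clear.
Marcus: starts 15 at or after Kenji ends 10 → clear.
Dmitri: starts 16 at or after Kenji ends 10 → clear.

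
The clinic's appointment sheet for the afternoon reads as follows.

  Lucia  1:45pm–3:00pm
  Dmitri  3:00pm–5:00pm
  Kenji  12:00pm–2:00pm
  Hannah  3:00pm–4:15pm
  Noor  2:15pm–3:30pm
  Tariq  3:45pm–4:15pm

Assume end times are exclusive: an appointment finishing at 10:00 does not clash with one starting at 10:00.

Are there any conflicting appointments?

Sorted by start: Kenji, Lucia, Noor, Dmitri, Hannah, Tariq.
Lucia starts before Kenji ends → Kenji and Lucia overlap.
That's a conflict, so the schedule is not conflict-free.

Yes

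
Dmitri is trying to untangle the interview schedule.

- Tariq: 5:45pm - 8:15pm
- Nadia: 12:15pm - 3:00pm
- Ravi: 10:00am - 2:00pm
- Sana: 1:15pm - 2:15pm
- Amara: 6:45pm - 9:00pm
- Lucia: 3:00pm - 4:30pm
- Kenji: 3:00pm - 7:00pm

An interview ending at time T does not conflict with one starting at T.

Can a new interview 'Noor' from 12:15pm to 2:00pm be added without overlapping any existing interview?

No — it overlaps Nadia, Ravi, Sana

Ravi: starts 10:00am before Noor ends 2:00pm, and ends 2:00pm after Noor starts 12:15pm → overlap.
Nadia: starts 12:15pm before Noor ends 2:00pm, and ends 3:00pm after Noor starts 12:15pm → overlap.
Sana: starts 1:15pm before Noor ends 2:00pm, and ends 2:15pm after Noor starts 12:15pm → overlap.
Lucia: starts 3:00pm at or after Noor ends 2:00pm → clear.
Kenji: starts 3:00pm at or after Noor ends 2:00pm → clear.
Tariq: starts 5:45pm at or after Noor ends 2:00pm → clear.
Amara: starts 6:45pm at or after Noor ends 2:00pm → clear.
Noor overlaps Ravi, Sana, Nadia.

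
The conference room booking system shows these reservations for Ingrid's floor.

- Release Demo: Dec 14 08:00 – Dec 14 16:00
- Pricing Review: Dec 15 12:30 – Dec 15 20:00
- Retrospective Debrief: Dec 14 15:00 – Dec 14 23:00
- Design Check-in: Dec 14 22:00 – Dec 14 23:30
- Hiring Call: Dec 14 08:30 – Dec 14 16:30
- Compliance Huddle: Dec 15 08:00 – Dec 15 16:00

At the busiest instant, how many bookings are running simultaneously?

Walk through starts and ends in time order (an end at T is processed before a start at T):
Dec 14 08:00 start Release Demo → 1
Dec 14 08:30 start Hiring Call → 2
Dec 14 15:00 start Retrospective Debrief → 3
Dec 14 16:00 end Release Demo → 2
Dec 14 16:30 end Hiring Call → 1
Dec 14 22:00 start Design Check-in → 2
Dec 14 23:00 end Retrospective Debrief → 1
Dec 14 23:30 end Design Check-in → 0
Dec 15 08:00 start Compliance Huddle → 1
Dec 15 12:30 start Pricing Review → 2
Dec 15 16:00 end Compliance Huddle → 1
Dec 15 20:00 end Pricing Review → 0
Peak is 3, at Dec 14 15:00 (Hiring Call, Release Demo, Retrospective Debrief).

3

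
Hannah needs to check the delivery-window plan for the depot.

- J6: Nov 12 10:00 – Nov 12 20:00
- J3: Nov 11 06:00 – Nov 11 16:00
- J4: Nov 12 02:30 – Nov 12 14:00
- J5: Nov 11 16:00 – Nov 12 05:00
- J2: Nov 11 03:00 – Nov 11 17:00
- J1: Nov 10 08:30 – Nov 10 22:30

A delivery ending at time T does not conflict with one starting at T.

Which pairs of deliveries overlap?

J2 & J3, J2 & J5, J4 & J5, J4 & J6

Sorted by start: J1, J2, J3, J5, J4, J6.
J2 starts after J1 ends, so J1 has no further overlaps.
J3 starts before J2 ends → J2 and J3 overlap.
J5 starts before J2 ends → J2 and J5 overlap.
J4 starts after J2 ends, so J2 has no further overlaps.
J5 starts exactly when J3 ends (back-to-back, no overlap), so J3 has no further overlaps.
J4 starts before J5 ends → J5 and J4 overlap.
J6 starts after J5 ends.
J6 starts before J4 ends → J4 and J6 overlap.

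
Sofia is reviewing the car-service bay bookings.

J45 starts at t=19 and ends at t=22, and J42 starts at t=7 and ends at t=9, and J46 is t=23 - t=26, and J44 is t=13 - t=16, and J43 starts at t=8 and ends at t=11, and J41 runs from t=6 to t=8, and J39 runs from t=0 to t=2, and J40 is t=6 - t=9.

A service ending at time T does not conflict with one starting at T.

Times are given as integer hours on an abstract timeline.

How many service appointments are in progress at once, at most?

3

Walk through starts and ends in time order (an end at T is processed before a start at T):
t=0 start J39 → 1
t=2 end J39 → 0
t=6 start J40 → 1
t=6 start J41 → 2
t=7 start J42 → 3
t=8 end J41 → 2
t=8 start J43 → 3
t=9 end J40 → 2
t=9 end J42 → 1
t=11 end J43 → 0
t=13 start J44 → 1
t=16 end J44 → 0
t=19 start J45 → 1
t=22 end J45 → 0
t=23 start J46 → 1
t=26 end J46 → 0
Peak is 3, at t=7 (J40, J41, J42).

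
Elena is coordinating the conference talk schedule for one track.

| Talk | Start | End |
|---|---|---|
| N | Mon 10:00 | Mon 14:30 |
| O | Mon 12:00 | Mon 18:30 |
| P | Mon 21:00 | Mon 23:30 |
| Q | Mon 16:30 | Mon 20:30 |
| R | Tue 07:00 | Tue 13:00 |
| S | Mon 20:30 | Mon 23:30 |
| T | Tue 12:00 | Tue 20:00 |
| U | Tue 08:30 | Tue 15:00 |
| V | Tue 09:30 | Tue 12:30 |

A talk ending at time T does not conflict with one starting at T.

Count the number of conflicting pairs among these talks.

9

Sorted by start: N, O, Q, S, P, R, U, V, T.
O starts before N ends → N and O overlap.
Q starts after N ends, so N has no further overlaps.
Q starts before O ends → O and Q overlap.
S starts after O ends, so O has no further overlaps.
S starts exactly when Q ends (back-to-back, no overlap), so Q has no further overlaps.
P starts before S ends → S and P overlap.
R starts after S ends, so S has no further overlaps.
R starts after P ends, so P has no further overlaps.
U starts before R ends → R and U overlap.
V starts before R ends → R and V overlap.
T starts before R ends → R and T overlap.
V starts before U ends → U and V overlap.
T starts before U ends → U and T overlap.
T starts before V ends → V and T overlap.
Overlapping pairs: N & O, O & Q, P & S, R & T, R & U, R & V, T & U, T & V, U & V — 9 in total.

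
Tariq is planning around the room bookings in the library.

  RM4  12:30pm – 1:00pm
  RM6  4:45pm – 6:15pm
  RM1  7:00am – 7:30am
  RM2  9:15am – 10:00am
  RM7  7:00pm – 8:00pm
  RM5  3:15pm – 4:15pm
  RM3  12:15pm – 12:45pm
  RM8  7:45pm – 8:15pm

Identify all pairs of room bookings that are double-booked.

RM3 & RM4, RM7 & RM8

Sorted by start: RM1, RM2, RM3, RM4, RM5, RM6, RM7, RM8.
RM2 starts after RM1 ends, so RM1 has no further overlaps.
RM3 starts after RM2 ends, so RM2 has no further overlaps.
RM4 starts before RM3 ends → RM3 and RM4 overlap.
RM5 starts after RM3 ends, so RM3 has no further overlaps.
RM5 starts after RM4 ends, so RM4 has no further overlaps.
RM6 starts after RM5 ends, so RM5 has no further overlaps.
RM7 starts after RM6 ends, so RM6 has no further overlaps.
RM8 starts before RM7 ends → RM7 and RM8 overlap.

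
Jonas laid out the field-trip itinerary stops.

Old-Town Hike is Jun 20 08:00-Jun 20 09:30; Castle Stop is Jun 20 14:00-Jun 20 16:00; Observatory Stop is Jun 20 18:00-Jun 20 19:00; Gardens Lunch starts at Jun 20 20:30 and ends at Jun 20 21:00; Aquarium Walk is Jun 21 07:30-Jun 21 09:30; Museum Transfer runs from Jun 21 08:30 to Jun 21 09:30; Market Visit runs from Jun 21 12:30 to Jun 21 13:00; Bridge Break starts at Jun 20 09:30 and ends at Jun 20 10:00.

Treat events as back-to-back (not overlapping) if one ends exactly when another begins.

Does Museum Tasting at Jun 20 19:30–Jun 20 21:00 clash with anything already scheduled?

Old-Town Hike: ends Jun 20 09:30 at or before Museum Tasting starts Jun 20 19:30 → clear.
Bridge Break: ends Jun 20 10:00 at or before Museum Tasting starts Jun 20 19:30 → clear.
Castle Stop: ends Jun 20 16:00 at or before Museum Tasting starts Jun 20 19:30 → clear.
Observatory Stop: ends Jun 20 19:00 at or before Museum Tasting starts Jun 20 19:30 → clear.
Gardens Lunch: starts Jun 20 20:30 before Museum Tasting ends Jun 20 21:00, and ends Jun 20 21:00 after Museum Tasting starts Jun 20 19:30 → overlap.
Aquarium Walk: starts Jun 21 07:30 at or after Museum Tasting ends Jun 20 21:00 → clear.
Museum Transfer: starts Jun 21 08:30 at or after Museum Tasting ends Jun 20 21:00 → clear.
Market Visit: starts Jun 21 12:30 at or after Museum Tasting ends Jun 20 21:00 → clear.
Museum Tasting overlaps Gardens Lunch.

Yes — it overlaps Gardens Lunch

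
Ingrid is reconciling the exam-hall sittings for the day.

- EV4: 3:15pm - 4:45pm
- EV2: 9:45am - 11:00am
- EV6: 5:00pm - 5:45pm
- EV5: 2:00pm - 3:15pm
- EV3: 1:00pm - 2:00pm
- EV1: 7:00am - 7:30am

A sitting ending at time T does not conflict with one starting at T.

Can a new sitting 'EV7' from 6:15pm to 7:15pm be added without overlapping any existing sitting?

EV1: ends 7:30am at or before EV7 starts 6:15pm → clear.
EV2: ends 11:00am at or before EV7 starts 6:15pm → clear.
EV3: ends 2:00pm at or before EV7 starts 6:15pm → clear.
EV5: ends 3:15pm at or before EV7 starts 6:15pm → clear.
EV4: ends 4:45pm at or before EV7 starts 6:15pm → clear.
EV6: ends 5:45pm at or before EV7 starts 6:15pm → clear.

Yes — the slot is free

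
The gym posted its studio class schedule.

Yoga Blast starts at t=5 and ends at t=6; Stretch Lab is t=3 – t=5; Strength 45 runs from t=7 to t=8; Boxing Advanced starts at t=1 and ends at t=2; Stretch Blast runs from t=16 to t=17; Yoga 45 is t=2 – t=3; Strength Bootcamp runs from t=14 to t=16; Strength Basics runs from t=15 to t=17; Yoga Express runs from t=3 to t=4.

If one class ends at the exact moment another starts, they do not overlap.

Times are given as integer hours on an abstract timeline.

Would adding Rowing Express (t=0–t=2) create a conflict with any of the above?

Yes — it overlaps Boxing Advanced

Boxing Advanced: starts t=1 before Rowing Express ends t=2, and ends t=2 after Rowing Express starts t=0 → overlap.
Yoga 45: starts t=2 at or after Rowing Express ends t=2 → clear.
Stretch Lab: starts t=3 at or after Rowing Express ends t=2 → clear.
Yoga Express: starts t=3 at or after Rowing Express ends t=2 → clear.
Yoga Blast: starts t=5 at or after Rowing Express ends t=2 → clear.
Strength 45: starts t=7 at or after Rowing Express ends t=2 → clear.
Strength Bootcamp: starts t=14 at or after Rowing Express ends t=2 → clear.
Strength Basics: starts t=15 at or after Rowing Express ends t=2 → clear.
Stretch Blast: starts t=16 at or after Rowing Express ends t=2 → clear.
Rowing Express overlaps Boxing Advanced.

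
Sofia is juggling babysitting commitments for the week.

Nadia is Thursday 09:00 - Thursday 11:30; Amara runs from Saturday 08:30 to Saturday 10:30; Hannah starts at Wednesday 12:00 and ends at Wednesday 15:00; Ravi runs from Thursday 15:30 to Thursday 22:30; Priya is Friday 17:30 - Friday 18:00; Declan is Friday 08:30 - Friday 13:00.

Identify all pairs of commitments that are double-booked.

Sorted by start: Hannah, Nadia, Ravi, Declan, Priya, Amara.
Nadia starts after Hannah ends, so Hannah has no further overlaps.
Ravi starts after Nadia ends, so Nadia has no further overlaps.
Declan starts after Ravi ends, so Ravi has no further overlaps.
Priya starts after Declan ends, so Declan has no further overlaps.
Amara starts after Priya ends.

none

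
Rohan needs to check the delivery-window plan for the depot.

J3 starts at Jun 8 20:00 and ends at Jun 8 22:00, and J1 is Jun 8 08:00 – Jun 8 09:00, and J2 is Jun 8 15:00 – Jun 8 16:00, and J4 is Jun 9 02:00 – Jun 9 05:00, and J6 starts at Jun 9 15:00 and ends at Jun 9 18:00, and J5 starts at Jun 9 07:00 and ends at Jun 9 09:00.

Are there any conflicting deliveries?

No

Sorted by start: J1, J2, J3, J4, J5, J6.
J2 starts after J1 ends — done with J1.
J3 starts after J2 ends — done with J2.
J4 starts after J3 ends — done with J3.
J5 starts after J4 ends — done with J4.
J6 starts after J5 ends.
Every pair is clear; the schedule has no overlaps.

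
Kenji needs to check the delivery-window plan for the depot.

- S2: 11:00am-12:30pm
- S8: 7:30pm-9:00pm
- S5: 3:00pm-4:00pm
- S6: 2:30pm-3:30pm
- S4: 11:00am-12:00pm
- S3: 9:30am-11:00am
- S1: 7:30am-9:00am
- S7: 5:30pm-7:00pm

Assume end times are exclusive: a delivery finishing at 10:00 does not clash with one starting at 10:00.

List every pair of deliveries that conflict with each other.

Sorted by start: S1, S3, S2, S4, S6, S5, S7, S8.
S3 starts after S1 ends, so S1 has no further overlaps.
S2 starts exactly when S3 ends (back-to-back, no overlap), so S3 has no further overlaps.
S4 starts before S2 ends → S2 and S4 overlap.
S6 starts after S2 ends, so S2 has no further overlaps.
S6 starts after S4 ends, so S4 has no further overlaps.
S5 starts before S6 ends → S6 and S5 overlap.
S7 starts after S6 ends, so S6 has no further overlaps.
S7 starts after S5 ends, so S5 has no further overlaps.
S8 starts after S7 ends.

S2 & S4, S5 & S6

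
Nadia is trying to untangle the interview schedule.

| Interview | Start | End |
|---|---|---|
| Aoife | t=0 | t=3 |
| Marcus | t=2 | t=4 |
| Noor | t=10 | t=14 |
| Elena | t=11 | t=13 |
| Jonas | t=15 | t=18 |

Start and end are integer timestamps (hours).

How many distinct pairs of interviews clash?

2

Two intervals overlap when each starts before the other ends.
Sorted by start: Aoife, Marcus, Noor, Elena, Jonas.
Marcus starts before Aoife ends → Aoife and Marcus overlap.
Noor starts after Aoife ends, so Aoife has no further overlaps.
Noor starts after Marcus ends, so Marcus has no further overlaps.
Elena starts before Noor ends → Noor and Elena overlap.
Jonas starts after Noor ends.
Jonas starts after Elena ends.
Overlapping pairs: Aoife & Marcus, Elena & Noor — 2 in total.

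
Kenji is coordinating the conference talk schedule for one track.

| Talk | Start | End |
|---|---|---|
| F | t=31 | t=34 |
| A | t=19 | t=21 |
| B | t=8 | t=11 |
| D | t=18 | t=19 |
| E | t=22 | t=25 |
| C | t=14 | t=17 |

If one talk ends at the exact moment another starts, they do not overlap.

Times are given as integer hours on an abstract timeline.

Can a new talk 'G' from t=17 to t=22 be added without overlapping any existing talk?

B: ends t=11 at or before G starts t=17 → clear.
C: ends t=17 at or before G starts t=17 → clear.
D: starts t=18 before G ends t=22, and ends t=19 after G starts t=17 → overlap.
A: starts t=19 before G ends t=22, and ends t=21 after G starts t=17 → overlap.
E: starts t=22 at or after G ends t=22 → clear.
F: starts t=31 at or after G ends t=22 → clear.
G overlaps A, D.

No — it overlaps A, D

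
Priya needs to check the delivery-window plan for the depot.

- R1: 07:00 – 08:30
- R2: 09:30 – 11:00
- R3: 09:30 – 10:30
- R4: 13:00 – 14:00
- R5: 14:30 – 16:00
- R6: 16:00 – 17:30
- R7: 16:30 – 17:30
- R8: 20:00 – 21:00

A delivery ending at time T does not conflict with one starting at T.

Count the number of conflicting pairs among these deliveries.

Check each pair: they overlap iff neither finishes before the other starts.
Sorted by start: R1, R2, R3, R4, R5, R6, R7, R8.
R2 starts after R1 ends, so R1 has no further overlaps.
R3 starts before R2 ends → R2 and R3 overlap.
R4 starts after R2 ends, so R2 has no further overlaps.
R4 starts after R3 ends, so R3 has no further overlaps.
R5 starts after R4 ends, so R4 has no further overlaps.
R6 starts exactly when R5 ends (back-to-back, no overlap), so R5 has no further overlaps.
R7 starts before R6 ends → R6 and R7 overlap.
R8 starts after R6 ends.
R8 starts after R7 ends.
Overlapping pairs: R2 & R3, R6 & R7 — 2 in total.

2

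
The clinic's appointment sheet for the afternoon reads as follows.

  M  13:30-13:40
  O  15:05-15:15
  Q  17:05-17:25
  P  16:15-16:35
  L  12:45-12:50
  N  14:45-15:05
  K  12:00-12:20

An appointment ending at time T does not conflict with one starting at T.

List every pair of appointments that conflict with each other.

none

Sorted by start: K, L, M, N, O, P, Q.
L starts after K ends — done with K.
M starts after L ends — done with L.
N starts after M ends — done with M.
O starts exactly when N ends (back-to-back, no overlap) — done with N.
P starts after O ends — done with O.
Q starts after P ends.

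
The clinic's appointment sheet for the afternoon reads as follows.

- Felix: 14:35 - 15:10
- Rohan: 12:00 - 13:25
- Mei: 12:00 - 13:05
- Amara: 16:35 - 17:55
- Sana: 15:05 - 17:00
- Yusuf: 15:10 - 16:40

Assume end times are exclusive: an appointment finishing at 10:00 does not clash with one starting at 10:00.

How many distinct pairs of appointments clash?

Sorted by start: Mei, Rohan, Felix, Sana, Yusuf, Amara.
Rohan starts before Mei ends → Mei and Rohan overlap.
Felix starts after Mei ends, so nothing later overlaps Mei either.
Felix starts after Rohan ends, so nothing later overlaps Rohan either.
Sana starts before Felix ends → Felix and Sana overlap.
Yusuf starts exactly when Felix ends (back-to-back, no overlap), so nothing later overlaps Felix either.
Yusuf starts before Sana ends → Sana and Yusuf overlap.
Amara starts before Sana ends → Sana and Amara overlap.
Amara starts before Yusuf ends → Yusuf and Amara overlap.
Overlapping pairs: Amara & Sana, Amara & Yusuf, Felix & Sana, Mei & Rohan, Sana & Yusuf — 5 in total.

5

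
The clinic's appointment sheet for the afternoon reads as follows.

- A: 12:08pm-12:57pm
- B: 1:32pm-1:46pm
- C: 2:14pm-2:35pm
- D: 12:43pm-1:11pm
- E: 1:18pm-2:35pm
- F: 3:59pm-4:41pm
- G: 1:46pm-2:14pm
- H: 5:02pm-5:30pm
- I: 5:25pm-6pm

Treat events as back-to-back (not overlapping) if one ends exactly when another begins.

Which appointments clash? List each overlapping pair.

Sorted by start: A, D, E, B, G, C, F, H, I.
D starts before A ends → A and D overlap.
E starts after A ends, so nothing later overlaps A either.
E starts after D ends, so nothing later overlaps D either.
B starts before E ends → E and B overlap.
G starts before E ends → E and G overlap.
C starts before E ends → E and C overlap.
F starts after E ends, so nothing later overlaps E either.
G starts exactly when B ends (back-to-back, no overlap), so nothing later overlaps B either.
C starts exactly when G ends (back-to-back, no overlap), so nothing later overlaps G either.
F starts after C ends, so nothing later overlaps C either.
H starts after F ends, so nothing later overlaps F either.
I starts before H ends → H and I overlap.

A & D, B & E, C & E, E & G, H & I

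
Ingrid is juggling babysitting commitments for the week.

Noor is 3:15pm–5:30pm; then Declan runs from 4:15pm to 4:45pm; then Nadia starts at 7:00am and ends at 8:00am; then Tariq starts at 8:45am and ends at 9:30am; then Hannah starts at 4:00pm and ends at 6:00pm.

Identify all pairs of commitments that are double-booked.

Declan & Hannah, Declan & Noor, Hannah & Noor

Sorted by start: Nadia, Tariq, Noor, Hannah, Declan.
Tariq starts after Nadia ends; Nadia is clear from here.
Noor starts after Tariq ends; Tariq is clear from here.
Hannah starts before Noor ends → Noor and Hannah overlap.
Declan starts before Noor ends → Noor and Declan overlap.
Declan starts before Hannah ends → Hannah and Declan overlap.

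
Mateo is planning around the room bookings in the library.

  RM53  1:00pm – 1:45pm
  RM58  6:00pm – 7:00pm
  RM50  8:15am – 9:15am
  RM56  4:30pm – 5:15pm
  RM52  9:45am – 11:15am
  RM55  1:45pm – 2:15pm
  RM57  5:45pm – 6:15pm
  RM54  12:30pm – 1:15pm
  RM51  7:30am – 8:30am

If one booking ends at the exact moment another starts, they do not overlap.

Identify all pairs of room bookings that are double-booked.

Two intervals overlap when each starts before the other ends.
Sorted by start: RM51, RM50, RM52, RM54, RM53, RM55, RM56, RM57, RM58.
RM50 starts before RM51 ends → RM51 and RM50 overlap.
RM52 starts after RM51 ends; RM51 is clear from here.
RM52 starts after RM50 ends; RM50 is clear from here.
RM54 starts after RM52 ends; RM52 is clear from here.
RM53 starts before RM54 ends → RM54 and RM53 overlap.
RM55 starts after RM54 ends; RM54 is clear from here.
RM55 starts exactly when RM53 ends (back-to-back, no overlap); RM53 is clear from here.
RM56 starts after RM55 ends; RM55 is clear from here.
RM57 starts after RM56 ends; RM56 is clear from here.
RM58 starts before RM57 ends → RM57 and RM58 overlap.

RM50 & RM51, RM53 & RM54, RM57 & RM58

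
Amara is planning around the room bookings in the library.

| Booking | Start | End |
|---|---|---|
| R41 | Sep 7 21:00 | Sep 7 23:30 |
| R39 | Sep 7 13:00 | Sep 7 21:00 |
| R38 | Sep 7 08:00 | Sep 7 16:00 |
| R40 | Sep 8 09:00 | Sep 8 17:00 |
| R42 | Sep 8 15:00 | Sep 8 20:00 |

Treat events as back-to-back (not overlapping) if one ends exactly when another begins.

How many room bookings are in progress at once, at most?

Sort all start/end points and keep a running count:
Sep 7 08:00 start R38 → 1
Sep 7 13:00 start R39 → 2
Sep 7 16:00 end R38 → 1
Sep 7 21:00 end R39 → 0
Sep 7 21:00 start R41 → 1
Sep 7 23:30 end R41 → 0
Sep 8 09:00 start R40 → 1
Sep 8 15:00 start R42 → 2
Sep 8 17:00 end R40 → 1
Sep 8 20:00 end R42 → 0
Peak is 2, at Sep 7 13:00 (R38, R39).

2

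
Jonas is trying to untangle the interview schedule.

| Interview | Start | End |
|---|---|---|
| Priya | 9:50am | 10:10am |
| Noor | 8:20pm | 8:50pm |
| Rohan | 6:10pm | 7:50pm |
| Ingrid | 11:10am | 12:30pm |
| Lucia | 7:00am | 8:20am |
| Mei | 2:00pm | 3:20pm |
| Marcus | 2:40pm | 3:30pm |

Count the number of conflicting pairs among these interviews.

Check each pair: they overlap iff neither finishes before the other starts.
Sorted by start: Lucia, Priya, Ingrid, Mei, Marcus, Rohan, Noor.
Priya starts after Lucia ends — done with Lucia.
Ingrid starts after Priya ends — done with Priya.
Mei starts after Ingrid ends — done with Ingrid.
Marcus starts before Mei ends → Mei and Marcus overlap.
Rohan starts after Mei ends — done with Mei.
Rohan starts after Marcus ends — done with Marcus.
Noor starts after Rohan ends.
Overlapping pairs: Marcus & Mei — 1 in total.

1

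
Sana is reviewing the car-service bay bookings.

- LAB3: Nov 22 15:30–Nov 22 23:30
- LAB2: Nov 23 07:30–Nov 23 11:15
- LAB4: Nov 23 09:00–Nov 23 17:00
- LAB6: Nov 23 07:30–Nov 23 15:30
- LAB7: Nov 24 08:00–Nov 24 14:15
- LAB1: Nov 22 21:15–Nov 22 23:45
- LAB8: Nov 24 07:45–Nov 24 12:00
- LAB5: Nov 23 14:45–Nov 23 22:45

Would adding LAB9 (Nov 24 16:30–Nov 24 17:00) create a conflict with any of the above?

No — it doesn't clash with anything

LAB3: ends Nov 22 23:30 at or before LAB9 starts Nov 24 16:30 → clear.
LAB1: ends Nov 22 23:45 at or before LAB9 starts Nov 24 16:30 → clear.
LAB2: ends Nov 23 11:15 at or before LAB9 starts Nov 24 16:30 → clear.
LAB6: ends Nov 23 15:30 at or before LAB9 starts Nov 24 16:30 → clear.
LAB4: ends Nov 23 17:00 at or before LAB9 starts Nov 24 16:30 → clear.
LAB5: ends Nov 23 22:45 at or before LAB9 starts Nov 24 16:30 → clear.
LAB8: ends Nov 24 12:00 at or before LAB9 starts Nov 24 16:30 → clear.
LAB7: ends Nov 24 14:15 at or before LAB9 starts Nov 24 16:30 → clear.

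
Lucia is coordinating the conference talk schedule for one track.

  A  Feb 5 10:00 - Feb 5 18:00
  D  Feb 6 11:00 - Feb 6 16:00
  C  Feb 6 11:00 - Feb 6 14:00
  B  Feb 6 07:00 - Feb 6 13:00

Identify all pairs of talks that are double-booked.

Sorted by start: A, B, C, D.
B starts after A ends; A is clear from here.
C starts before B ends → B and C overlap.
D starts before B ends → B and D overlap.
D starts before C ends → C and D overlap.

B & C, B & D, C & D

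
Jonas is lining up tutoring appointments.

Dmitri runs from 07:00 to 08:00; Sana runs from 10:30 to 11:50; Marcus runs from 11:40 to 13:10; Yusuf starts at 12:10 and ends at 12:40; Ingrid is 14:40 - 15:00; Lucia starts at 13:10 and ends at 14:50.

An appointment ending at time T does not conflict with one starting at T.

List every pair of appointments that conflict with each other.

Check each pair: they overlap iff neither finishes before the other starts.
Sorted by start: Dmitri, Sana, Marcus, Yusuf, Lucia, Ingrid.
Sana starts after Dmitri ends, so nothing later overlaps Dmitri either.
Marcus starts before Sana ends → Sana and Marcus overlap.
Yusuf starts after Sana ends, so nothing later overlaps Sana either.
Yusuf starts before Marcus ends → Marcus and Yusuf overlap.
Lucia starts exactly when Marcus ends (back-to-back, no overlap), so nothing later overlaps Marcus either.
Lucia starts after Yusuf ends, so nothing later overlaps Yusuf either.
Ingrid starts before Lucia ends → Lucia and Ingrid overlap.

Ingrid & Lucia, Marcus & Sana, Marcus & Yusuf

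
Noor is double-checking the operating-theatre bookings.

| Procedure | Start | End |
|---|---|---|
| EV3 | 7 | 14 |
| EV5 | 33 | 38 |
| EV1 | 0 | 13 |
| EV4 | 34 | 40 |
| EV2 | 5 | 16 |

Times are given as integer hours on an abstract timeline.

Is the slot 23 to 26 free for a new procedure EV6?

EV1: ends 13 at or before EV6 starts 23 → clear.
EV2: ends 16 at or before EV6 starts 23 → clear.
EV3: ends 14 at or before EV6 starts 23 → clear.
EV5: starts 33 at or after EV6 ends 26 → clear.
EV4: starts 34 at or after EV6 ends 26 → clear.

Yes — the slot is free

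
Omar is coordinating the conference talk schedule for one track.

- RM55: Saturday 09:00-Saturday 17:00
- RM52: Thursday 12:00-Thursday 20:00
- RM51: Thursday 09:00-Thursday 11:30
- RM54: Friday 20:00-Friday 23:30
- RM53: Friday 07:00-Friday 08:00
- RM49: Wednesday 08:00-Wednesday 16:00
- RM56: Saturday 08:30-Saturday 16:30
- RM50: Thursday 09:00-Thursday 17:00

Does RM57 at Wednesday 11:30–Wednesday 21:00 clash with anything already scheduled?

RM49: starts Wednesday 08:00 before RM57 ends Wednesday 21:00, and ends Wednesday 16:00 after RM57 starts Wednesday 11:30 → overlap.
RM50: starts Thursday 09:00 at or after RM57 ends Wednesday 21:00 → clear.
RM51: starts Thursday 09:00 at or after RM57 ends Wednesday 21:00 → clear.
RM52: starts Thursday 12:00 at or after RM57 ends Wednesday 21:00 → clear.
RM53: starts Friday 07:00 at or after RM57 ends Wednesday 21:00 → clear.
RM54: starts Friday 20:00 at or after RM57 ends Wednesday 21:00 → clear.
RM56: starts Saturday 08:30 at or after RM57 ends Wednesday 21:00 → clear.
RM55: starts Saturday 09:00 at or after RM57 ends Wednesday 21:00 → clear.
RM57 overlaps RM49.

Yes — it overlaps RM49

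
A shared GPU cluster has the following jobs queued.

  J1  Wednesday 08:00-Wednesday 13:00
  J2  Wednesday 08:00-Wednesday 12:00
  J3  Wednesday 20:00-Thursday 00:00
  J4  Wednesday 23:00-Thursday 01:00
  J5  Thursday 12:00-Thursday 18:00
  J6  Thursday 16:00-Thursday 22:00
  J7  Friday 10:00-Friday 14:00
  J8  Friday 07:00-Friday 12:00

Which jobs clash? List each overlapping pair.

Check each pair: they overlap iff neither finishes before the other starts.
Sorted by start: J1, J2, J3, J4, J5, J6, J8, J7.
J2 starts before J1 ends → J1 and J2 overlap.
J3 starts after J1 ends, so nothing later overlaps J1 either.
J3 starts after J2 ends, so nothing later overlaps J2 either.
J4 starts before J3 ends → J3 and J4 overlap.
J5 starts after J3 ends, so nothing later overlaps J3 either.
J5 starts after J4 ends, so nothing later overlaps J4 either.
J6 starts before J5 ends → J5 and J6 overlap.
J8 starts after J5 ends, so nothing later overlaps J5 either.
J8 starts after J6 ends, so nothing later overlaps J6 either.
J7 starts before J8 ends → J8 and J7 overlap.

J1 & J2, J3 & J4, J5 & J6, J7 & J8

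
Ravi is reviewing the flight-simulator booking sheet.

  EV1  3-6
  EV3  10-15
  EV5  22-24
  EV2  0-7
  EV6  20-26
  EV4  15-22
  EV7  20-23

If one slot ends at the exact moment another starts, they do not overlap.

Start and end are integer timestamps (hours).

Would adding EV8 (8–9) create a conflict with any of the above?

EV2: ends 7 at or before EV8 starts 8 → clear.
EV1: ends 6 at or before EV8 starts 8 → clear.
EV3: starts 10 at or after EV8 ends 9 → clear.
EV4: starts 15 at or after EV8 ends 9 → clear.
EV6: starts 20 at or after EV8 ends 9 → clear.
EV7: starts 20 at or after EV8 ends 9 → clear.
EV5: starts 22 at or after EV8 ends 9 → clear.

No — it doesn't clash with anything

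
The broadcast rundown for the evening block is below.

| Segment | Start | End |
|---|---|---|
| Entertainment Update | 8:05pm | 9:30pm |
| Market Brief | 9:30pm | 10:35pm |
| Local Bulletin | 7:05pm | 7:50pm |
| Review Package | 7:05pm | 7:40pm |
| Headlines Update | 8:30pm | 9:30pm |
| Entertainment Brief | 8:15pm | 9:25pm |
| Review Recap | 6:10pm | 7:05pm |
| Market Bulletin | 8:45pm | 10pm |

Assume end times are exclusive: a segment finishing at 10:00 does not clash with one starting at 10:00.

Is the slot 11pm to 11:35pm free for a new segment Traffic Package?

Review Recap: ends 7:05pm at or before Traffic Package starts 11pm → clear.
Local Bulletin: ends 7:50pm at or before Traffic Package starts 11pm → clear.
Review Package: ends 7:40pm at or before Traffic Package starts 11pm → clear.
Entertainment Update: ends 9:30pm at or before Traffic Package starts 11pm → clear.
Entertainment Brief: ends 9:25pm at or before Traffic Package starts 11pm → clear.
Headlines Update: ends 9:30pm at or before Traffic Package starts 11pm → clear.
Market Bulletin: ends 10pm at or before Traffic Package starts 11pm → clear.
Market Brief: ends 10:35pm at or before Traffic Package starts 11pm → clear.

Yes — the slot is free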